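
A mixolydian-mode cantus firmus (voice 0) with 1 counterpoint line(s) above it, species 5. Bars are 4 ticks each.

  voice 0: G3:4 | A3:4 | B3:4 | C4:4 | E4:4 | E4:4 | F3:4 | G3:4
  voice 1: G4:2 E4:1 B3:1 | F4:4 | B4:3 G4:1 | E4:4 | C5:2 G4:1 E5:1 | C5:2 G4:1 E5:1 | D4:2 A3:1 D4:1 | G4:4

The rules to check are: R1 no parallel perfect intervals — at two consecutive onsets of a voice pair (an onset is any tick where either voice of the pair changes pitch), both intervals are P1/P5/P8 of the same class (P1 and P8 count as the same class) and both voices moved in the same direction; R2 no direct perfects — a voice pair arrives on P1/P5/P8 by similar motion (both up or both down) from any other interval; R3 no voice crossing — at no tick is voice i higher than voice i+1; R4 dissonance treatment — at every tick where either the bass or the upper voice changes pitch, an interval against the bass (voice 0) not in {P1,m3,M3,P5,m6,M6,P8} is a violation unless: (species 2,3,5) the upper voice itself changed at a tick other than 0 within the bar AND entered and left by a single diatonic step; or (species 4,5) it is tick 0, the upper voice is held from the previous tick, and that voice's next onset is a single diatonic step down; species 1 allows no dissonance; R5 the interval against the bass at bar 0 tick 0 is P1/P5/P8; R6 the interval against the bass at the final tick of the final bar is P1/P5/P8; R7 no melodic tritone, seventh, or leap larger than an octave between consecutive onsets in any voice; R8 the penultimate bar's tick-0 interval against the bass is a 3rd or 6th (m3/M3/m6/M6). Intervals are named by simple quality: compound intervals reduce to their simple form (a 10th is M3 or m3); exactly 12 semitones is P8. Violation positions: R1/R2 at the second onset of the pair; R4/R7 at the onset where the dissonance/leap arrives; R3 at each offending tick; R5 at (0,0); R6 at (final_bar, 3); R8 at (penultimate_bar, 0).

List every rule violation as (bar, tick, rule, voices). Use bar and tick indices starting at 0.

bar 0: v0=G3 v1=G4 downbeat P8
bar 1: v0=A3 v1=F4 downbeat m6
bar 2: v0=B3 v1=B4 downbeat P8
bar 3: v0=C4 v1=E4 downbeat M3
bar 4: v0=E4 v1=C5 downbeat m6
bar 5: v0=E4 v1=C5 downbeat m6
bar 6: v0=F3 v1=D4 downbeat M6
bar 7: v0=G3 v1=G4 downbeat P8
  -> R7 @ bar 1 tick 0 v(1,): B3->F4 leap 6st
  -> R2 @ bar 2 tick 0 v(0, 1): A3/F4 m6 -> B3/B4 P8 similar
  -> R7 @ bar 2 tick 0 v(1,): F4->B4 leap 6st
  -> R7 @ bar 6 tick 0 v(0,): E4->F3 leap 11st
  -> R7 @ bar 6 tick 0 v(1,): E5->D4 leap 14st
  -> R2 @ bar 7 tick 0 v(0, 1): F3/D4 M6 -> G3/G4 P8 similar

(1, 0, R7, (1,))
(2, 0, R2, (0, 1))
(2, 0, R7, (1,))
(6, 0, R7, (0,))
(6, 0, R7, (1,))
(7, 0, R2, (0, 1))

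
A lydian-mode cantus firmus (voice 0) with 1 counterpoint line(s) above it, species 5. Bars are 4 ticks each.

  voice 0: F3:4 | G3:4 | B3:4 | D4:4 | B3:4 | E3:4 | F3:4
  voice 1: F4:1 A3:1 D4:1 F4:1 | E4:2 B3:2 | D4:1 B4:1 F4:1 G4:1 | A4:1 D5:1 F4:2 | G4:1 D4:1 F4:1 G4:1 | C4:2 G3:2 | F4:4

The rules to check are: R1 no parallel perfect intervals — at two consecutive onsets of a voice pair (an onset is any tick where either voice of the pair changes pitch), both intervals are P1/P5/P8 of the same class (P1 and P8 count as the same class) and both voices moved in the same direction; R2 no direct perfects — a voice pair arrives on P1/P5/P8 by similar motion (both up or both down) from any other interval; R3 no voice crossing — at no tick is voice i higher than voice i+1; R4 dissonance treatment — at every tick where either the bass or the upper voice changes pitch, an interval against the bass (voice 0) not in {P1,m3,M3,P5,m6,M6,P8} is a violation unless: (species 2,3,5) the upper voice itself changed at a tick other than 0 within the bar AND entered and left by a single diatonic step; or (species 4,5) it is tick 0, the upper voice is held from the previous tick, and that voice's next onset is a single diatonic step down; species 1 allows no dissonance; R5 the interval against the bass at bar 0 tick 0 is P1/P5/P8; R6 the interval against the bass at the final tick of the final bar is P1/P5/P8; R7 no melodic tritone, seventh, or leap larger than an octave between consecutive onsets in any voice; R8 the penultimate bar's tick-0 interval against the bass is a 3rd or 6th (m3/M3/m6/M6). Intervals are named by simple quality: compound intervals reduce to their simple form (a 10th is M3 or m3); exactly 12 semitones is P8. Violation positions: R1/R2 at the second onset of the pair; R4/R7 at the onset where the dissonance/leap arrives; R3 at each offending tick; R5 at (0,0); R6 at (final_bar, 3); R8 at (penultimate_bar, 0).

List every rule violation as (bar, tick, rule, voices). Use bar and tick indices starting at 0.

(2, 2, R4, (0, 1))
(2, 2, R7, (1,))
(3, 0, R2, (0, 1))
(4, 2, R4, (0, 1))
(6, 0, R2, (0, 1))
(6, 0, R7, (1,))

bar 0: v0=F3 v1=F4 downbeat P8
bar 1: v0=G3 v1=E4 downbeat M6
bar 2: v0=B3 v1=D4 downbeat m3
bar 3: v0=D4 v1=A4 downbeat P5
bar 4: v0=B3 v1=G4 downbeat m6
bar 5: v0=E3 v1=C4 downbeat m6
bar 6: v0=F3 v1=F4 downbeat P8
  -> R4 @ bar 2 tick 2 v(0, 1): B3/F4 TT untreated
  -> R7 @ bar 2 tick 2 v(1,): B4->F4 leap 6st
  -> R2 @ bar 3 tick 0 v(0, 1): B3/G4 m6 -> D4/A4 P5 similar
  -> R4 @ bar 4 tick 2 v(0, 1): B3/F4 TT untreated
  -> R2 @ bar 6 tick 0 v(0, 1): E3/G3 m3 -> F3/F4 P8 similar
  -> R7 @ bar 6 tick 0 v(1,): G3->F4 leap 10st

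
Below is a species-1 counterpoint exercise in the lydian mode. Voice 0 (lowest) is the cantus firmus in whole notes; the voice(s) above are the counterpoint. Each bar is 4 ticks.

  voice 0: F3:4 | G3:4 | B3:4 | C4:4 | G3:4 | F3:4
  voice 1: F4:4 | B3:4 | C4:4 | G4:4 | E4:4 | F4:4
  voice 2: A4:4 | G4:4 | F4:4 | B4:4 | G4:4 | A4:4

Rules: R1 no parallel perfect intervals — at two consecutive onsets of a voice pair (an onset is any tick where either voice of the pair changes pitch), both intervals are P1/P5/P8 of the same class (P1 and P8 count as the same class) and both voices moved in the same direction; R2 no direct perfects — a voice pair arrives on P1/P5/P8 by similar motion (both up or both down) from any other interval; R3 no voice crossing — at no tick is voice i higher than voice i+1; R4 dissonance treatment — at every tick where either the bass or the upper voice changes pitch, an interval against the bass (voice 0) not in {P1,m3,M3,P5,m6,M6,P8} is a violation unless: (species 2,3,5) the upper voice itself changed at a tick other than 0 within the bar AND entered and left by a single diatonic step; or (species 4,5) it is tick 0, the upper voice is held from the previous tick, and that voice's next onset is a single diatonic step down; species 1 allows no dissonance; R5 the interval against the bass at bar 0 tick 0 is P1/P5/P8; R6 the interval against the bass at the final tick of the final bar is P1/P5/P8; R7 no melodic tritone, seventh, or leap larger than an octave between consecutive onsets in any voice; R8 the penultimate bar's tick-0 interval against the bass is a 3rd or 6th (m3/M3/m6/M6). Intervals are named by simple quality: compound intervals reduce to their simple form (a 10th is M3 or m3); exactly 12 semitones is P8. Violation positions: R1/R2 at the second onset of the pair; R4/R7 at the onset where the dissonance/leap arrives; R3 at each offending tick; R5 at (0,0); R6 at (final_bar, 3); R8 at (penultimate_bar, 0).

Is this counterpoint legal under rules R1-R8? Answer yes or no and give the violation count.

No (10 violations)

bar 0: v0=F3 v1=F4 v2=A4 (M3)
bar 1: v0=G3 v1=B3 v2=G4 (P8)
bar 2: v0=B3 v1=C4 v2=F4 (TT)
bar 3: v0=C4 v1=G4 v2=B4 (M7)
bar 4: v0=G3 v1=E4 v2=G4 (P8)
bar 5: v0=F3 v1=F4 v2=A4 (M3)
  R5 @ bar0.0: opens on M3
  R7 @ bar1.0: F4->B3 leap 6st
  R4 @ bar2.0: B3/C4 m2 untreated
  R4 @ bar2.0: B3/F4 TT untreated
  R2 @ bar3.0: B3/C4 m2 -> C4/G4 P5 similar
  R4 @ bar3.0: C4/B4 M7 untreated
  R7 @ bar3.0: F4->B4 leap 6st
  R2 @ bar4.0: C4/B4 M7 -> G3/G4 P8 similar
  R8 @ bar4.0: penult P8 not 3rd/6th
  R6 @ bar5.3: closes on M3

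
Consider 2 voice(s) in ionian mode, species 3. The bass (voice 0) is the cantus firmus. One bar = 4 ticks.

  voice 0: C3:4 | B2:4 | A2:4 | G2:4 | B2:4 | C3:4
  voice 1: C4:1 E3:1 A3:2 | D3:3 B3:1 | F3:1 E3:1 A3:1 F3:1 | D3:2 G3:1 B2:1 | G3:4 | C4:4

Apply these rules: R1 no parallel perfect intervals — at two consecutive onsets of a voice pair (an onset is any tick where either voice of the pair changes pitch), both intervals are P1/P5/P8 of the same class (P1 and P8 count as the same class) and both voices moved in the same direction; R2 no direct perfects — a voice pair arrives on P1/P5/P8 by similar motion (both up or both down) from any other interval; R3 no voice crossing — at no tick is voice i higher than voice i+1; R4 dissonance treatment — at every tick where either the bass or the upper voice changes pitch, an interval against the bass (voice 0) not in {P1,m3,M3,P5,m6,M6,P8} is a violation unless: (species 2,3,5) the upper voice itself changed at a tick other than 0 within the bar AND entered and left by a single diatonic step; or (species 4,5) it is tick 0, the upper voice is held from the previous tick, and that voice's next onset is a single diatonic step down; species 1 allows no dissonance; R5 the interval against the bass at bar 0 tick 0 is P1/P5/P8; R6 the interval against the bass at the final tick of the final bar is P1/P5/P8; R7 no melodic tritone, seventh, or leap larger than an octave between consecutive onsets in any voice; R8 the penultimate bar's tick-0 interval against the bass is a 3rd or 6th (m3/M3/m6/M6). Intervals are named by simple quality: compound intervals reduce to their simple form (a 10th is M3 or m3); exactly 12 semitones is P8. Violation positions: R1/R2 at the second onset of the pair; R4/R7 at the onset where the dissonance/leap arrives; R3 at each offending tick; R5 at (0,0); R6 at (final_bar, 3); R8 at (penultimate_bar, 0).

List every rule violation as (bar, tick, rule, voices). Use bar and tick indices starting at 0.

(2, 0, R7, (1,))
(3, 0, R2, (0, 1))
(5, 0, R2, (0, 1))

bar 0: v0=C3 v1=C4 downbeat P8
bar 1: v0=B2 v1=D3 downbeat m3
bar 2: v0=A2 v1=F3 downbeat m6
bar 3: v0=G2 v1=D3 downbeat P5
bar 4: v0=B2 v1=G3 downbeat m6
bar 5: v0=C3 v1=C4 downbeat P8
  -> R7 @ bar 2 tick 0 v(1,): B3->F3 leap 6st
  -> R2 @ bar 3 tick 0 v(0, 1): A2/F3 m6 -> G2/D3 P5 similar
  -> R2 @ bar 5 tick 0 v(0, 1): B2/G3 m6 -> C3/C4 P8 similar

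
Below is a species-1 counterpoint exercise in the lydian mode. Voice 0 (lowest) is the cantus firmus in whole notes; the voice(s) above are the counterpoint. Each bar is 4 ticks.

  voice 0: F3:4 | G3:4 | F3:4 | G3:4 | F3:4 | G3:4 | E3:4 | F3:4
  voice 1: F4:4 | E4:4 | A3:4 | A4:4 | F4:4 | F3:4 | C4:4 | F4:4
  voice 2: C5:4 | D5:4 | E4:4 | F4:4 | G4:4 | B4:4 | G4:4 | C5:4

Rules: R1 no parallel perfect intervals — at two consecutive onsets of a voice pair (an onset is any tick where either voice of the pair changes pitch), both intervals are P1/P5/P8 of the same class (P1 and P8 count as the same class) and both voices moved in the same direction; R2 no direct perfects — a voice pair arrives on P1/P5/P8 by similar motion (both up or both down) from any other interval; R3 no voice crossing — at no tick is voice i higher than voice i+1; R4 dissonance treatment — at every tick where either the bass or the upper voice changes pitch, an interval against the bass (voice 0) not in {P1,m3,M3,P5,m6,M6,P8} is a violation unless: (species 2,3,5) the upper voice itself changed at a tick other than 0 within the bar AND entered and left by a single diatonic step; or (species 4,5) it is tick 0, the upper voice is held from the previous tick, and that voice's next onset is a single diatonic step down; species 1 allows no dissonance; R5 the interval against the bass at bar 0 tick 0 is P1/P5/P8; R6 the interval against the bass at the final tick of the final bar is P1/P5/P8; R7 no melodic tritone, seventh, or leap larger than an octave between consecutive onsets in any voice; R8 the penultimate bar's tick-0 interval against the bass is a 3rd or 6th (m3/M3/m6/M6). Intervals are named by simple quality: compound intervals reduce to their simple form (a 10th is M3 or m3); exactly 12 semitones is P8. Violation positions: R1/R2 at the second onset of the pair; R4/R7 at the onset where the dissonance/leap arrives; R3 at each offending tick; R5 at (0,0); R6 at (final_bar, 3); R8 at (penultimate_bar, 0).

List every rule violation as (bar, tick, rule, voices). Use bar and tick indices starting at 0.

bar 0: v0=F3 v1=F4 v2=C5 downbeat P5
bar 1: v0=G3 v1=E4 v2=D5 downbeat P5
bar 2: v0=F3 v1=A3 v2=E4 downbeat M7
bar 3: v0=G3 v1=A4 v2=F4 downbeat m7
bar 4: v0=F3 v1=F4 v2=G4 downbeat M2
bar 5: v0=G3 v1=F3 v2=B4 downbeat M3
bar 6: v0=E3 v1=C4 v2=G4 downbeat m3
bar 7: v0=F3 v1=F4 v2=C5 downbeat P5
  -> R1 @ bar 1 tick 0 v(0, 2): F3/C5 P5 -> G3/D5 P5 similar
  -> R2 @ bar 2 tick 0 v(1, 2): E4/D5 m7 -> A3/E4 P5 similar
  -> R4 @ bar 2 tick 0 v(0, 2): F3/E4 M7 untreated
  -> R7 @ bar 2 tick 0 v(2,): D5->E4 leap 10st
  -> R3 @ bar 3 tick 0 v(1, 2): A4 above F4
  -> R4 @ bar 3 tick 0 v(0, 1): G3/A4 M2 untreated
  -> R4 @ bar 3 tick 0 v(0, 2): G3/F4 m7 untreated
  -> R3 @ bar 3 tick 1 v(1, 2): A4 above F4
  -> R3 @ bar 3 tick 2 v(1, 2): A4 above F4
  -> R3 @ bar 3 tick 3 v(1, 2): A4 above F4
  -> R2 @ bar 4 tick 0 v(0, 1): G3/A4 M2 -> F3/F4 P8 similar
  -> R4 @ bar 4 tick 0 v(0, 2): F3/G4 M2 untreated
  -> R3 @ bar 5 tick 0 v(0, 1): G3 above F3
  -> R4 @ bar 5 tick 0 v(0, 1): G3/F3 M2 untreated
  -> R3 @ bar 5 tick 1 v(0, 1): G3 above F3
  -> R3 @ bar 5 tick 2 v(0, 1): G3 above F3
  -> R3 @ bar 5 tick 3 v(0, 1): G3 above F3
  -> R1 @ bar 7 tick 0 v(1, 2): C4/G4 P5 -> F4/C5 P5 similar
  -> R2 @ bar 7 tick 0 v(0, 1): E3/C4 m6 -> F3/F4 P8 similar
  -> R2 @ bar 7 tick 0 v(0, 2): E3/G4 m3 -> F3/C5 P5 similar

(1, 0, R1, (0, 2))
(2, 0, R2, (1, 2))
(2, 0, R4, (0, 2))
(2, 0, R7, (2,))
(3, 0, R3, (1, 2))
(3, 0, R4, (0, 1))
(3, 0, R4, (0, 2))
(3, 1, R3, (1, 2))
(3, 2, R3, (1, 2))
(3, 3, R3, (1, 2))
(4, 0, R2, (0, 1))
(4, 0, R4, (0, 2))
(5, 0, R3, (0, 1))
(5, 0, R4, (0, 1))
(5, 1, R3, (0, 1))
(5, 2, R3, (0, 1))
(5, 3, R3, (0, 1))
(7, 0, R1, (1, 2))
(7, 0, R2, (0, 1))
(7, 0, R2, (0, 2))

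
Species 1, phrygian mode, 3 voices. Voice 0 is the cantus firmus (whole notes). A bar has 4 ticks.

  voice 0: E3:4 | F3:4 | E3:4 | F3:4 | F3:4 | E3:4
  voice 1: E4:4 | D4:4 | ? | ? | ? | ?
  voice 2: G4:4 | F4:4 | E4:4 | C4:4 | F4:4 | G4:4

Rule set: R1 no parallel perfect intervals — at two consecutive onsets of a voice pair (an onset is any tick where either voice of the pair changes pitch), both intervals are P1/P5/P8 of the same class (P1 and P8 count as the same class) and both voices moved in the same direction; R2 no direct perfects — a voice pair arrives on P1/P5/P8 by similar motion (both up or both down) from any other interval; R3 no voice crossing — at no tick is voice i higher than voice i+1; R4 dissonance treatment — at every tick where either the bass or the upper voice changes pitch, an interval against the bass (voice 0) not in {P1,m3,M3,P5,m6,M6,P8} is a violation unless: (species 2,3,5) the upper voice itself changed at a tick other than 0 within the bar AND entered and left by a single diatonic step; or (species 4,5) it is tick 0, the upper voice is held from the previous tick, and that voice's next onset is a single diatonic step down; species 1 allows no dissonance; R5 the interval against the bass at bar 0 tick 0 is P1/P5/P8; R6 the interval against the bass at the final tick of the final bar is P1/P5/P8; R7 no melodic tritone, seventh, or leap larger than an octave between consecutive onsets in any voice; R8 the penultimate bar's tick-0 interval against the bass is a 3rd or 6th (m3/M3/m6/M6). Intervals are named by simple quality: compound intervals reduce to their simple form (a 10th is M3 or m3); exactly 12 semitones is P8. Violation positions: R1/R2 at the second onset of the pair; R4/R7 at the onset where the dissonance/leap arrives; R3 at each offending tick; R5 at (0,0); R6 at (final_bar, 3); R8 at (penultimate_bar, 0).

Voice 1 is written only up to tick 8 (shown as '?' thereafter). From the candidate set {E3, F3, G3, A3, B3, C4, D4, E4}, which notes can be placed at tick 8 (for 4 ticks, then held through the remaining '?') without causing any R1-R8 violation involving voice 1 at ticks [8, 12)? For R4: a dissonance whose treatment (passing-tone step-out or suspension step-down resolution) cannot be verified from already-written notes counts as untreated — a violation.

E3: violates R2,R7
F3: violates R4
G3: legal
A3: violates R2,R4
B3: violates R2
C4: legal
D4: violates R4
E4: legal

{C4, E4, G3}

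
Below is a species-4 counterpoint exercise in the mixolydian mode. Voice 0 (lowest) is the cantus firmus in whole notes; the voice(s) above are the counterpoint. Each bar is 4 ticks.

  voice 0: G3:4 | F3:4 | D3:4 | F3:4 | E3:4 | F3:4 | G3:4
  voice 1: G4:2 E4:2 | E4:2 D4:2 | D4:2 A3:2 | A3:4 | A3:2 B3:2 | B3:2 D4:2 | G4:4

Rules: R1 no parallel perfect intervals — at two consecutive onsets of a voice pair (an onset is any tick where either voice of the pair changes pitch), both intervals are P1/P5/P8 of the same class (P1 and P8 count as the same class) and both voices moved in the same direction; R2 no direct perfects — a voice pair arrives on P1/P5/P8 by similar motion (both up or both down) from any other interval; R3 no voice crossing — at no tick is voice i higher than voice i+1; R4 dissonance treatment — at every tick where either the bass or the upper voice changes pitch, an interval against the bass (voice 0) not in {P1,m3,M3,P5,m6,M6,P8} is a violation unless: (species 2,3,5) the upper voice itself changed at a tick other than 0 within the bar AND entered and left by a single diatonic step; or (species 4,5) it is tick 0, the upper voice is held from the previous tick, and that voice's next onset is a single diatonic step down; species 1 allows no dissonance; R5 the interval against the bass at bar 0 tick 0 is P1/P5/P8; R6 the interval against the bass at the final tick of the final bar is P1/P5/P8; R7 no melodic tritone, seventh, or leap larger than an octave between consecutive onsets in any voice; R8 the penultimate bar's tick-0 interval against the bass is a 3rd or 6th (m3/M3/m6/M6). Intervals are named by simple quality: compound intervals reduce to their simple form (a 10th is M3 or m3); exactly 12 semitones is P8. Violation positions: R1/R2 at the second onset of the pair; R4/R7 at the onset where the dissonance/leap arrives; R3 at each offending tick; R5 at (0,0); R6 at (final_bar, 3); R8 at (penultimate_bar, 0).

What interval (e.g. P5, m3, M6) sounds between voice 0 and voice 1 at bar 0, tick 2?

M6

voice 0=G3 voice 1=E4 -> M6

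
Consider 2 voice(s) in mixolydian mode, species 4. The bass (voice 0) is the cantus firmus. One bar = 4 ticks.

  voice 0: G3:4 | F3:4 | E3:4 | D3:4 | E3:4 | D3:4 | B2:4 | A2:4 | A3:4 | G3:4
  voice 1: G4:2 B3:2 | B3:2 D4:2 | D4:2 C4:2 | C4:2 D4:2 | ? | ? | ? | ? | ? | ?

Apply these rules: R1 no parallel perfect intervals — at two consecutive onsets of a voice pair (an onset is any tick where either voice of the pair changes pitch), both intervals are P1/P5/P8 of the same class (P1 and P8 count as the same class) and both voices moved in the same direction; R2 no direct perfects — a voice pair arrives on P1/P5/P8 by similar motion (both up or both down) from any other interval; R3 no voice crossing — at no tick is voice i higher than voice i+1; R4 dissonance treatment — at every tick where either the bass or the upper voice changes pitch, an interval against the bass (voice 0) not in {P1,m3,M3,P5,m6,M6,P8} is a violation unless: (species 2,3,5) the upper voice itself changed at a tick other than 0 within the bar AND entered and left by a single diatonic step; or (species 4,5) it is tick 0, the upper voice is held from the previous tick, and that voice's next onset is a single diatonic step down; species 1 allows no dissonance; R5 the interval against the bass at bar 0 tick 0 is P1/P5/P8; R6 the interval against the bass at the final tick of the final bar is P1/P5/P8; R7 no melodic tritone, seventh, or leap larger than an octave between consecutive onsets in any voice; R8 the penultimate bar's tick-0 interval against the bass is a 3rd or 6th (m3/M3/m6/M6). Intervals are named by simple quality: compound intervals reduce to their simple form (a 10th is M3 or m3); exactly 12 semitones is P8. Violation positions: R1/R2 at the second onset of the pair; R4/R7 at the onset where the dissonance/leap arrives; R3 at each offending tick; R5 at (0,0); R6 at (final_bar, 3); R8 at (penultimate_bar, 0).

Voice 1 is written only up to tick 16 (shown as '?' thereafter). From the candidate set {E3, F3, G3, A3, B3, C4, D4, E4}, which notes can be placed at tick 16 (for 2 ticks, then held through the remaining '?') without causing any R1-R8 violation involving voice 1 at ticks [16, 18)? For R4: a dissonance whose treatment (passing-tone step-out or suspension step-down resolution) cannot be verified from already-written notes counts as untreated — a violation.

E3: violates R7
F3: violates R4
G3: legal
A3: violates R4
B3: legal
C4: legal
D4: violates R4
E4: violates R1

{B3, C4, G3}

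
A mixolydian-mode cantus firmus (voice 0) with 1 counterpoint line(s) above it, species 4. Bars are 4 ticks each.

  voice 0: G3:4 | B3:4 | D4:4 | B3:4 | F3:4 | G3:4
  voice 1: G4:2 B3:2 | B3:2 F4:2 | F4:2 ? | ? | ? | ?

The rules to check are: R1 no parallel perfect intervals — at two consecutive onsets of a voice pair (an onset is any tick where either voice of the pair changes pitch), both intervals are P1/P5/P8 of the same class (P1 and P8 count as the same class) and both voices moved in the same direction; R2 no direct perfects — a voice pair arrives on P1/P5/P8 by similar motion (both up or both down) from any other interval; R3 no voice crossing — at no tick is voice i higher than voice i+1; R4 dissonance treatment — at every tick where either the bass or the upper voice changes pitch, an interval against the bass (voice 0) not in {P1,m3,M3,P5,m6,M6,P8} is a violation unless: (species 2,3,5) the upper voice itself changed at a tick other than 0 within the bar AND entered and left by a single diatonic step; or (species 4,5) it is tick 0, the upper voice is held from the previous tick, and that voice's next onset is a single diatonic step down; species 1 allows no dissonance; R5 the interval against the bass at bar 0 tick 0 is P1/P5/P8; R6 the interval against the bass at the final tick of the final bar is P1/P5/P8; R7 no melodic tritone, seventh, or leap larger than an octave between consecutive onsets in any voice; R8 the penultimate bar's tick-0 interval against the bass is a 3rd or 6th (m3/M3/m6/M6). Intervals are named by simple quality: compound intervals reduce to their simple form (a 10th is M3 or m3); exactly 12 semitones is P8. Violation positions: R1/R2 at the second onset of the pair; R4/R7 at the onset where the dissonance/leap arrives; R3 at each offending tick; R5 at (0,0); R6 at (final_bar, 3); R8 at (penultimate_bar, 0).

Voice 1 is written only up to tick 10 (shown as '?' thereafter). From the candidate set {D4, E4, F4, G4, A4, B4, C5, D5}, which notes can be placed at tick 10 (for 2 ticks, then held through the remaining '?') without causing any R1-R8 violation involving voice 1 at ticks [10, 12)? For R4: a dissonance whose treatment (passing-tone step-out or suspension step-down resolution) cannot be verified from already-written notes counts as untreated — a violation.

{A4, D4, D5, F4}

D4: legal
E4: violates R4
F4: legal
G4: violates R4
A4: legal
B4: violates R7
C5: violates R4
D5: legal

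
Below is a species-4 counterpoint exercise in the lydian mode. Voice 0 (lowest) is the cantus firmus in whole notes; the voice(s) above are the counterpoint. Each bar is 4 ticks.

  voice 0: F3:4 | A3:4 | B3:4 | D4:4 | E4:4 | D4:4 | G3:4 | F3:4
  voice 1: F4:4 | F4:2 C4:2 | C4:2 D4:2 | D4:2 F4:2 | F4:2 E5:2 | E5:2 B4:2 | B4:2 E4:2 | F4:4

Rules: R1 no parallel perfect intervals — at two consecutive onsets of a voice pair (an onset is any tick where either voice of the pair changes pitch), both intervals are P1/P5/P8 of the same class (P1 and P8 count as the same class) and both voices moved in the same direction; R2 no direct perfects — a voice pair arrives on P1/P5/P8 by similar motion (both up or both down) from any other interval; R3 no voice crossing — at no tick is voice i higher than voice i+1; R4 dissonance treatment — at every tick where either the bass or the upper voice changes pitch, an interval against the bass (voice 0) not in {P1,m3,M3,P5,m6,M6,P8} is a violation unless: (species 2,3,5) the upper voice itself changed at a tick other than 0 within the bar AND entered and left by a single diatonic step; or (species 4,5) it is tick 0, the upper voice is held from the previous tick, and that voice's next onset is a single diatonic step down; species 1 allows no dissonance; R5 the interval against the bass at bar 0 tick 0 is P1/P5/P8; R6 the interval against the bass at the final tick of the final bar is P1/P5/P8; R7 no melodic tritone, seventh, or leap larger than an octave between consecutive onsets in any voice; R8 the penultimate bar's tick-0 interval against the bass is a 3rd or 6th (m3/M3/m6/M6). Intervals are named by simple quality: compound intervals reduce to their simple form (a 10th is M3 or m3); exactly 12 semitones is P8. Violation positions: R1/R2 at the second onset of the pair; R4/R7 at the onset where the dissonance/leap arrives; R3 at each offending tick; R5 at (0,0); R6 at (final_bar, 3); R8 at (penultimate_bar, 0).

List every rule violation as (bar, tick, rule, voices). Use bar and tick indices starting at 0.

bar 0: v0=F3 v1=F4 downbeat P8
bar 1: v0=A3 v1=F4 downbeat m6
bar 2: v0=B3 v1=C4 downbeat m2
bar 3: v0=D4 v1=D4 downbeat P1
bar 4: v0=E4 v1=F4 downbeat m2
bar 5: v0=D4 v1=E5 downbeat M2
bar 6: v0=G3 v1=B4 downbeat M3
bar 7: v0=F3 v1=F4 downbeat P8
  -> R4 @ bar 2 tick 0 v(0, 1): B3/C4 m2 untreated
  -> R4 @ bar 4 tick 0 v(0, 1): E4/F4 m2 untreated
  -> R7 @ bar 4 tick 2 v(1,): F4->E5 leap 11st
  -> R4 @ bar 5 tick 0 v(0, 1): D4/E5 M2 untreated

(2, 0, R4, (0, 1))
(4, 0, R4, (0, 1))
(4, 2, R7, (1,))
(5, 0, R4, (0, 1))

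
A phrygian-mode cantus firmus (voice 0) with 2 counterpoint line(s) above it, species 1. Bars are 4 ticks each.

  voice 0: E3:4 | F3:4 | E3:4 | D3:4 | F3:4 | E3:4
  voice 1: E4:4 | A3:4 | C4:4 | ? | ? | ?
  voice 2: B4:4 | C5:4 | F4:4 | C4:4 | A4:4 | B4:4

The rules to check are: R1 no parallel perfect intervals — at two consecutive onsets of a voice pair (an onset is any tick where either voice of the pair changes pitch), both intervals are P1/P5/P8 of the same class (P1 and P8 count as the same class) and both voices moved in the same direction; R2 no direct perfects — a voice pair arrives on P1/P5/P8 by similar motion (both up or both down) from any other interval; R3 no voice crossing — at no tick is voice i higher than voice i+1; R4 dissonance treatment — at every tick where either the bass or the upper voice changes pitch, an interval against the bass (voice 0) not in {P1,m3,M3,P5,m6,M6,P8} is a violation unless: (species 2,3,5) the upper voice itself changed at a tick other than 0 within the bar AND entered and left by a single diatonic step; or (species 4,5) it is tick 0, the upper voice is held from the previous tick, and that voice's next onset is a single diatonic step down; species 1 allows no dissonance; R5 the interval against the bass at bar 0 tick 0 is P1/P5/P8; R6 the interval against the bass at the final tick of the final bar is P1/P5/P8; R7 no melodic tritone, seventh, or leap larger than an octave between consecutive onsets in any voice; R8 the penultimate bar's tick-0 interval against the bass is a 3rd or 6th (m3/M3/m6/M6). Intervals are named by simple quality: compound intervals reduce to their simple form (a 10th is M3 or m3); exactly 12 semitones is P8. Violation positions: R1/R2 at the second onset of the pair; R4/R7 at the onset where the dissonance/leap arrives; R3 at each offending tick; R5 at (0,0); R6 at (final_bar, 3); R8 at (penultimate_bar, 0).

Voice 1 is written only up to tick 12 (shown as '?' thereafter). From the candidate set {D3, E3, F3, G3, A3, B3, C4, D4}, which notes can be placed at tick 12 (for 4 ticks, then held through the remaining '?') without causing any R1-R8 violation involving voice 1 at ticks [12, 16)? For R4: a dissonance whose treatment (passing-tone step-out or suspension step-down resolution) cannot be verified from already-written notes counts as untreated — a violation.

D3: violates R2,R7
E3: violates R4
F3: violates R2
G3: violates R4
A3: violates R2
B3: legal
C4: violates R4
D4: violates R3

{B3}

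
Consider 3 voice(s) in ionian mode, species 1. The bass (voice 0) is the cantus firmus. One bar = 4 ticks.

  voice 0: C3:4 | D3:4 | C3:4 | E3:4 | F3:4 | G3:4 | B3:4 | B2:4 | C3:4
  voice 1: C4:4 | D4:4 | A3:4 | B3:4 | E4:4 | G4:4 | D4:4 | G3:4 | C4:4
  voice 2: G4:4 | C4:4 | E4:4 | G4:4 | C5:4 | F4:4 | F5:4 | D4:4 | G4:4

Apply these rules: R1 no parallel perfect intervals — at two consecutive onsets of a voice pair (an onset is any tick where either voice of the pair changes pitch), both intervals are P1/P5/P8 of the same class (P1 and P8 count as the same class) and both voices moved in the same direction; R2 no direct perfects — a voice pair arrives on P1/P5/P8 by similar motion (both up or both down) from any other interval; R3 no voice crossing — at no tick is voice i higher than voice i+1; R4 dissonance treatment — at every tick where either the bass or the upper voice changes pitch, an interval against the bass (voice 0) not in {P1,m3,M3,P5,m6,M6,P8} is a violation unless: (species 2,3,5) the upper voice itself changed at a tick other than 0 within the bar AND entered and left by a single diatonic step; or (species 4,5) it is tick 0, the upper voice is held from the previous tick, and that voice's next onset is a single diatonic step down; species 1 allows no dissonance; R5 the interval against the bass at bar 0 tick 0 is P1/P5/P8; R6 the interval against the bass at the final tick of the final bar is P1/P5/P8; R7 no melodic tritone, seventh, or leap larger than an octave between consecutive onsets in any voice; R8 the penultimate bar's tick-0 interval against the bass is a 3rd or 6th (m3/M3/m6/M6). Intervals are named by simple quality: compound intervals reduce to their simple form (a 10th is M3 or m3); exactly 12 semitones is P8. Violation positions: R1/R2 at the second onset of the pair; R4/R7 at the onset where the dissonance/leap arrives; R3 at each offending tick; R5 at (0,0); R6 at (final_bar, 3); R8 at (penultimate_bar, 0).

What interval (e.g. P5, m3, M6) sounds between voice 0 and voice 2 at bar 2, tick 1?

M3

voice 0=C3 voice 2=E4 -> M3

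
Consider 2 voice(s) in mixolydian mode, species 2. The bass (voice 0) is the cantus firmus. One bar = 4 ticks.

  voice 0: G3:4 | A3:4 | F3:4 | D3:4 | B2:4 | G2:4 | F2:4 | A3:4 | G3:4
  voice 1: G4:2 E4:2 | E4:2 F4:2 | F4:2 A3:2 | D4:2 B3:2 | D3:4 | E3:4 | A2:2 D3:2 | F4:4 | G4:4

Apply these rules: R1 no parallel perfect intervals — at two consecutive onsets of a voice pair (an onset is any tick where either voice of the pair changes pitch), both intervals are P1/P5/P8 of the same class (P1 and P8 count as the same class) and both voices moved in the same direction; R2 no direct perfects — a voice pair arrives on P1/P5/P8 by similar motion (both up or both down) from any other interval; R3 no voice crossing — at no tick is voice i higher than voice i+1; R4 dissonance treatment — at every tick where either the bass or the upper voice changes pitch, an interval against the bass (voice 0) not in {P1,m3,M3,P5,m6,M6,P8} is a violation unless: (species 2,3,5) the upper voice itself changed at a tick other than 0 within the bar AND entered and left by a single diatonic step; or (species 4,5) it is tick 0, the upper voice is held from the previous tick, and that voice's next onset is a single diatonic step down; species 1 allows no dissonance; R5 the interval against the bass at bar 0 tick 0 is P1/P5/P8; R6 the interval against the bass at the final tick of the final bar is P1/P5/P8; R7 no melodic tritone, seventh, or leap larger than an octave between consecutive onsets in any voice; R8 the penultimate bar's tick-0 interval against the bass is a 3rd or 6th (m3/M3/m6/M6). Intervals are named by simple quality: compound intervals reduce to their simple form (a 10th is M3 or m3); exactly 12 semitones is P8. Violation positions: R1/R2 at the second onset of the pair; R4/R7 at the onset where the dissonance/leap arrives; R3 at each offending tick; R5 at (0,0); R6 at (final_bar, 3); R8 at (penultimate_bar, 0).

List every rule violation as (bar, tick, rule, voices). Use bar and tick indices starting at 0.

bar 0: v0=G3 v1=G4 downbeat P8
bar 1: v0=A3 v1=E4 downbeat P5
bar 2: v0=F3 v1=F4 downbeat P8
bar 3: v0=D3 v1=D4 downbeat P8
bar 4: v0=B2 v1=D3 downbeat m3
bar 5: v0=G2 v1=E3 downbeat M6
bar 6: v0=F2 v1=A2 downbeat M3
bar 7: v0=A3 v1=F4 downbeat m6
bar 8: v0=G3 v1=G4 downbeat P8
  -> R7 @ bar 7 tick 0 v(0,): F2->A3 leap 16st
  -> R7 @ bar 7 tick 0 v(1,): D3->F4 leap 15st

(7, 0, R7, (0,))
(7, 0, R7, (1,))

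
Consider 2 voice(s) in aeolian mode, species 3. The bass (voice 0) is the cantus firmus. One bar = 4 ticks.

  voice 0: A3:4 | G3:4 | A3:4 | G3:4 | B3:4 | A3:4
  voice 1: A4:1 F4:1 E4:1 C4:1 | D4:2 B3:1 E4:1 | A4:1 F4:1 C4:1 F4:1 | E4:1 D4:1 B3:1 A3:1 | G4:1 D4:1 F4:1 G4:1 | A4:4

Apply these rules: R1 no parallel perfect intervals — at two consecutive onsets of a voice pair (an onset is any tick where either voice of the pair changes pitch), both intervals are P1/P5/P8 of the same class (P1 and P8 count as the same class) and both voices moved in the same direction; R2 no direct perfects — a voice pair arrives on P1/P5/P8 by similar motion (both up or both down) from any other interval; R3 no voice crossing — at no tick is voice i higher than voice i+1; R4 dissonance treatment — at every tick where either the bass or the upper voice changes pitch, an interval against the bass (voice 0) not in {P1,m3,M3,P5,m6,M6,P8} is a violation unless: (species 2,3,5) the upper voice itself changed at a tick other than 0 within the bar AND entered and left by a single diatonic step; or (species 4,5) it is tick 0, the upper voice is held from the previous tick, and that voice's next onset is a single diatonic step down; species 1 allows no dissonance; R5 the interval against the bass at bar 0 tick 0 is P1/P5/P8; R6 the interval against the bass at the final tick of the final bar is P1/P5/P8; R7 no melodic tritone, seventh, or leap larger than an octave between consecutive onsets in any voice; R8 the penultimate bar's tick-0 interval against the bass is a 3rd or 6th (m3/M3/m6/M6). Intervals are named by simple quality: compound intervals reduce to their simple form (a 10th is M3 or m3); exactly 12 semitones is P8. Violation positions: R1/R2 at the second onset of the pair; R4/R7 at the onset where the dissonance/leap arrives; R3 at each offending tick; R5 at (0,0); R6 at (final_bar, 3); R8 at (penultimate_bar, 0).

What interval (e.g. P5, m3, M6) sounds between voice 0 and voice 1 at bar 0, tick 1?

m6

voice 0=A3 voice 1=F4 -> m6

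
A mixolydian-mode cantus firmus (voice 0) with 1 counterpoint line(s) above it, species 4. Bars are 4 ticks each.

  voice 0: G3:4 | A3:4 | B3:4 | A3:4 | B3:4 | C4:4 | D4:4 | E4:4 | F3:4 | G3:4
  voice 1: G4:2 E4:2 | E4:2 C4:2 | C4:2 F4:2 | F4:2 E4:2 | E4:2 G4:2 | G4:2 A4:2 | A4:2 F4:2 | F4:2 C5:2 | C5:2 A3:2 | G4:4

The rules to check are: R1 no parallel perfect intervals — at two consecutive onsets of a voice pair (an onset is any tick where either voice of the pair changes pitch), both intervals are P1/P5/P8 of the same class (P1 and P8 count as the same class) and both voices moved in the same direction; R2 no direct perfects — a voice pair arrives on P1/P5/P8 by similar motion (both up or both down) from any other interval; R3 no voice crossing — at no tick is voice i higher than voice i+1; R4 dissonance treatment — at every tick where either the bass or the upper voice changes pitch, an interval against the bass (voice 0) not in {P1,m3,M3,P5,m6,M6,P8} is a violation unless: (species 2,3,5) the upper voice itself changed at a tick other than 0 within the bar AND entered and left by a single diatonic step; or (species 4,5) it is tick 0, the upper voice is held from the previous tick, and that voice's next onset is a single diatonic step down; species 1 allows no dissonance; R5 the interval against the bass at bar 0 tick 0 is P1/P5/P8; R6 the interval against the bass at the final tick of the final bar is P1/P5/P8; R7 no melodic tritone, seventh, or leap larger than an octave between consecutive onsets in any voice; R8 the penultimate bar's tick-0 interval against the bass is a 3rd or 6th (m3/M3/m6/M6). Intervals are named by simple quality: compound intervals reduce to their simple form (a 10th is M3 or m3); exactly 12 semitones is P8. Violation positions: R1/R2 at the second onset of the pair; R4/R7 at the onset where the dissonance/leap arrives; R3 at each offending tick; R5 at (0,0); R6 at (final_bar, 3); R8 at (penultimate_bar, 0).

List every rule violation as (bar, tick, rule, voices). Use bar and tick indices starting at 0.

bar 0: v0=G3 v1=G4 downbeat P8
bar 1: v0=A3 v1=E4 downbeat P5
bar 2: v0=B3 v1=C4 downbeat m2
bar 3: v0=A3 v1=F4 downbeat m6
bar 4: v0=B3 v1=E4 downbeat P4
bar 5: v0=C4 v1=G4 downbeat P5
bar 6: v0=D4 v1=A4 downbeat P5
bar 7: v0=E4 v1=F4 downbeat m2
bar 8: v0=F3 v1=C5 downbeat P5
bar 9: v0=G3 v1=G4 downbeat P8
  -> R4 @ bar 2 tick 0 v(0, 1): B3/C4 m2 untreated
  -> R4 @ bar 2 tick 2 v(0, 1): B3/F4 TT untreated
  -> R4 @ bar 4 tick 0 v(0, 1): B3/E4 P4 untreated
  -> R4 @ bar 7 tick 0 v(0, 1): E4/F4 m2 untreated
  -> R7 @ bar 8 tick 0 v(0,): E4->F3 leap 11st
  -> R8 @ bar 8 tick 0 v(0, 1): penult P5 not 3rd/6th
  -> R7 @ bar 8 tick 2 v(1,): C5->A3 leap 15st
  -> R2 @ bar 9 tick 0 v(0, 1): F3/A3 M3 -> G3/G4 P8 similar
  -> R7 @ bar 9 tick 0 v(1,): A3->G4 leap 10st

(2, 0, R4, (0, 1))
(2, 2, R4, (0, 1))
(4, 0, R4, (0, 1))
(7, 0, R4, (0, 1))
(8, 0, R7, (0,))
(8, 0, R8, (0, 1))
(8, 2, R7, (1,))
(9, 0, R2, (0, 1))
(9, 0, R7, (1,))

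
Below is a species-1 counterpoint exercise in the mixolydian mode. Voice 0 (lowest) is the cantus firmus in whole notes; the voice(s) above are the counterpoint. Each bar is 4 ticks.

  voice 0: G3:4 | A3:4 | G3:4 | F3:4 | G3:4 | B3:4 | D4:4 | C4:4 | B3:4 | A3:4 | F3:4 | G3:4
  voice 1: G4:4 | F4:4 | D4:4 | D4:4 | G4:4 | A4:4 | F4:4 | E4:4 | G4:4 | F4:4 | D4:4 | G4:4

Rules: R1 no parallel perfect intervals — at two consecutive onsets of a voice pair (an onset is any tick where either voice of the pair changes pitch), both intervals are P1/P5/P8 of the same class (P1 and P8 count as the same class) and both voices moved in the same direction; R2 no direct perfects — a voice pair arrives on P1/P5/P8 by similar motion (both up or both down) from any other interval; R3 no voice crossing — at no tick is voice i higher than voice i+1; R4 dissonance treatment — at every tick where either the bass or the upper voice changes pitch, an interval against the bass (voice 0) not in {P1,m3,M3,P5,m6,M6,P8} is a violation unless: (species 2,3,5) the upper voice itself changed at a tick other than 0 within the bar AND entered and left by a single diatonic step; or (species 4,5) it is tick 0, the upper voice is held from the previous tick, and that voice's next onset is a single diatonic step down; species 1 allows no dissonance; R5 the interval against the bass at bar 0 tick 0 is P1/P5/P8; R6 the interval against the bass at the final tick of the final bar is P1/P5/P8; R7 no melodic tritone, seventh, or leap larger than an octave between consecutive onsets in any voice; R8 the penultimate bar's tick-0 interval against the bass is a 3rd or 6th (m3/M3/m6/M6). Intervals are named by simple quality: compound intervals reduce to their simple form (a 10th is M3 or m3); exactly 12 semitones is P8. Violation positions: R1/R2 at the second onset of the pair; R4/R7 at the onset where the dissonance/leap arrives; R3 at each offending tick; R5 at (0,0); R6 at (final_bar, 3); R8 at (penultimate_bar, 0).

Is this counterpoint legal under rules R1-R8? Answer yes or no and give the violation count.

bar 0: v0=G3 v1=G4 (P8)
bar 1: v0=A3 v1=F4 (m6)
bar 2: v0=G3 v1=D4 (P5)
bar 3: v0=F3 v1=D4 (M6)
bar 4: v0=G3 v1=G4 (P8)
bar 5: v0=B3 v1=A4 (m7)
bar 6: v0=D4 v1=F4 (m3)
bar 7: v0=C4 v1=E4 (M3)
bar 8: v0=B3 v1=G4 (m6)
bar 9: v0=A3 v1=F4 (m6)
bar 10: v0=F3 v1=D4 (M6)
bar 11: v0=G3 v1=G4 (P8)
  R2 @ bar2.0: A3/F4 m6 -> G3/D4 P5 similar
  R2 @ bar4.0: F3/D4 M6 -> G3/G4 P8 similar
  R4 @ bar5.0: B3/A4 m7 untreated
  R2 @ bar11.0: F3/D4 M6 -> G3/G4 P8 similar

No (4 violations)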